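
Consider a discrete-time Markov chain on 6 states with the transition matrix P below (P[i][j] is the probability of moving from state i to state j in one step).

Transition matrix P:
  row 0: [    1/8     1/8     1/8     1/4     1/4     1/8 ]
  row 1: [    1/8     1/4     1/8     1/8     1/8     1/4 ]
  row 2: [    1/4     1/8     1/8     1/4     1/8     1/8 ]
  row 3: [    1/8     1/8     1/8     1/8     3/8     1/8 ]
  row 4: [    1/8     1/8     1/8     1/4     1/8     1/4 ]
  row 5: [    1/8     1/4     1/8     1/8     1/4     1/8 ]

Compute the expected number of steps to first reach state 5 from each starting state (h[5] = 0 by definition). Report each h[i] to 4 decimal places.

h = [5.8900, 5.1524, 5.9718, 5.8172, 5.2355, 0.0000]

First-step conditioning: h[5] = 0; for i ≠ 5, h[i] = 1 + Σ_k P[i][k]·h[k].
  h[0] = 1 + 1/8·h[0] + 1/8·h[1] + 1/8·h[2] + 1/4·h[3] + 1/4·h[4]
  h[1] = 1 + 1/8·h[0] + 1/4·h[1] + 1/8·h[2] + 1/8·h[3] + 1/8·h[4]
  h[2] = 1 + 1/4·h[0] + 1/8·h[1] + 1/8·h[2] + 1/4·h[3] + 1/8·h[4]
  h[3] = 1 + 1/8·h[0] + 1/8·h[1] + 1/8·h[2] + 1/8·h[3] + 3/8·h[4]
  h[4] = 1 + 1/8·h[0] + 1/8·h[1] + 1/8·h[2] + 1/4·h[3] + 1/8·h[4]
Solving the 5×5 linear system over states ≠ 5 gives exactly h = [36288/6161, 31744/6161, 36792/6161, 35840/6161, 32256/6161, 0] (h[5] = 0 is the target).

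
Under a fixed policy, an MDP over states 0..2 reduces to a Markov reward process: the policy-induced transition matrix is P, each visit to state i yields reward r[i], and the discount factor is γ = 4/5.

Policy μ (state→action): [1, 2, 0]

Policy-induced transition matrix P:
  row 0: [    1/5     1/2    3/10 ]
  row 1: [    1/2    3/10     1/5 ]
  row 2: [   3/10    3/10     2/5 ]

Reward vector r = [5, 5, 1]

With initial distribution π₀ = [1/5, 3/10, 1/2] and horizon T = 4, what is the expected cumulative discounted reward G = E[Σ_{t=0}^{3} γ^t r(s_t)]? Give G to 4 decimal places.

t=0: π = [0.2000, 0.3000, 0.5000], E[r] = 3.0000, γ^t·E[r] = 3.000000, running G = 3.000000
t=1: π = [0.3400, 0.3400, 0.3200], E[r] = 3.7200, γ^t·E[r] = 2.976000, running G = 5.976000
t=2: π = [0.3340, 0.3680, 0.2980], E[r] = 3.8080, γ^t·E[r] = 2.437120, running G = 8.413120
t=3: π = [0.3402, 0.3668, 0.2930], E[r] = 3.8280, γ^t·E[r] = 1.959936, running G = 10.373056

G = 10.3731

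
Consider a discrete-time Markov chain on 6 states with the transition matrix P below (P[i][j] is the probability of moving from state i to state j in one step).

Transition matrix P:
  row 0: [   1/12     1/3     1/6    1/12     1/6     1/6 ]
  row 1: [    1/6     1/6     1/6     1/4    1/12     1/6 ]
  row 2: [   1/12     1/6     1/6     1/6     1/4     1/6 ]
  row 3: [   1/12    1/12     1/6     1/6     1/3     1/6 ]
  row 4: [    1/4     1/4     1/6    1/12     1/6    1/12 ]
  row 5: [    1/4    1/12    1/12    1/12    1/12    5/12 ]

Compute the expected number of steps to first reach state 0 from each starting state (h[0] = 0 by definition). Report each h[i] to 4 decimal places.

h = [0.0000, 5.8417, 6.2142, 6.1707, 5.3202, 5.0781]

First-step conditioning: h[0] = 0; for i ≠ 0, h[i] = 1 + Σ_k P[i][k]·h[k].
  h[1] = 1 + 1/6·h[1] + 1/6·h[2] + 1/4·h[3] + 1/12·h[4] + 1/6·h[5]
  h[2] = 1 + 1/6·h[1] + 1/6·h[2] + 1/6·h[3] + 1/4·h[4] + 1/6·h[5]
  h[3] = 1 + 1/12·h[1] + 1/6·h[2] + 1/6·h[3] + 1/3·h[4] + 1/6·h[5]
  h[4] = 1 + 1/4·h[1] + 1/6·h[2] + 1/12·h[3] + 1/6·h[4] + 1/12·h[5]
  h[5] = 1 + 1/12·h[1] + 1/12·h[2] + 1/12·h[3] + 1/12·h[4] + 5/12·h[5]
Solving the 5×5 linear system over states ≠ 0 gives exactly h = [0, 11292/1933, 12012/1933, 11928/1933, 10284/1933, 9816/1933] (h[0] = 0 is the target).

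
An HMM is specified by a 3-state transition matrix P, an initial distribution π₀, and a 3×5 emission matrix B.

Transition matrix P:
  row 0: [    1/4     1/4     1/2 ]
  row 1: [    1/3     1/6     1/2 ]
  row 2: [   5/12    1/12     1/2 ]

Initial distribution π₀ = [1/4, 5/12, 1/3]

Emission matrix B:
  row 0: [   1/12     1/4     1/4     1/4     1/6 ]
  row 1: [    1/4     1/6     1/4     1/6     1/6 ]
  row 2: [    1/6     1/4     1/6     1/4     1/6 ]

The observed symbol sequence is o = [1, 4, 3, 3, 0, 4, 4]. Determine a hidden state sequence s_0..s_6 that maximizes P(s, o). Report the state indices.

path = [2, 2, 2, 2, 2, 2, 2]

t=0: δ = [6.250e-02, 6.944e-02, 8.333e-02]  (obs o_0=1)
t=1: δ = [5.787e-03, 2.604e-03, 6.944e-03]  ψ = [2, 0, 2]  (obs o_1=4)
t=2: δ = [7.234e-04, 2.411e-04, 8.681e-04]  ψ = [2, 0, 2]  (obs o_2=3)
t=3: δ = [9.042e-05, 3.014e-05, 1.085e-04]  ψ = [2, 0, 2]  (obs o_3=3)
t=4: δ = [3.768e-06, 5.651e-06, 9.042e-06]  ψ = [2, 0, 2]  (obs o_4=0)
t=5: δ = [6.279e-07, 1.570e-07, 7.535e-07]  ψ = [2, 0, 2]  (obs o_5=4)
t=6: δ = [5.233e-08, 2.616e-08, 6.279e-08]  ψ = [2, 0, 2]  (obs o_6=4)
backtrack: best end state = 2; path = [2, 2, 2, 2, 2, 2, 2]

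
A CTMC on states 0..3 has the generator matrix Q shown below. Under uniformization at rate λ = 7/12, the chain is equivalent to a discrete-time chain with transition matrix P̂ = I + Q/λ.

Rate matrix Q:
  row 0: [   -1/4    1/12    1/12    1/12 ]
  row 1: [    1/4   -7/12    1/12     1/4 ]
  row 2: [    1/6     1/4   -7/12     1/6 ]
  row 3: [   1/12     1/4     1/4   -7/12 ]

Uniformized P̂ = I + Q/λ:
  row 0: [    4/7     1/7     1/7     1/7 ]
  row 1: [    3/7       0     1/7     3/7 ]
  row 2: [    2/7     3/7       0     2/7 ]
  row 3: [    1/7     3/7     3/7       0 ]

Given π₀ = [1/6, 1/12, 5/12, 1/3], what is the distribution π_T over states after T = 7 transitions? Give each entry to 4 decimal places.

t=0: π = [0.1667, 0.0833, 0.4167, 0.3333]
t=1: π = [0.2976, 0.3452, 0.1786, 0.1786]
t=2: π = [0.3946, 0.1956, 0.1684, 0.2415]
t=3: π = [0.3919, 0.2320, 0.1878, 0.1883]
t=4: π = [0.4039, 0.2172, 0.1698, 0.2091]
t=5: π = [0.4023, 0.2201, 0.1783, 0.1993]
t=6: π = [0.4036, 0.2193, 0.1743, 0.2027]
t=7: π = [0.4034, 0.2193, 0.1759, 0.2015]

π = [0.4034, 0.2193, 0.1759, 0.2015]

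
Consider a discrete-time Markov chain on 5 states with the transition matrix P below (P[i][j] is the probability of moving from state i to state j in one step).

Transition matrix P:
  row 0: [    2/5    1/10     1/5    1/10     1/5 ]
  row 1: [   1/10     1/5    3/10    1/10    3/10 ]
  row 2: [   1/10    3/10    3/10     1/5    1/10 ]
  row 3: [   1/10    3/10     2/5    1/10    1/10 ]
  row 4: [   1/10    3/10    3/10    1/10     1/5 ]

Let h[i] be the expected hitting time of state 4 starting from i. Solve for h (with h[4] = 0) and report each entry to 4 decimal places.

First-step conditioning: h[4] = 0; for i ≠ 4, h[i] = 1 + Σ_k P[i][k]·h[k].
  h[0] = 1 + 2/5·h[0] + 1/10·h[1] + 1/5·h[2] + 1/10·h[3]
  h[1] = 1 + 1/10·h[0] + 1/5·h[1] + 3/10·h[2] + 1/10·h[3]
  h[2] = 1 + 1/10·h[0] + 3/10·h[1] + 3/10·h[2] + 1/5·h[3]
  h[3] = 1 + 1/10·h[0] + 3/10·h[1] + 2/5·h[2] + 1/10·h[3]
Solving the 4×4 linear system over states ≠ 4 gives exactly h = [50/9, 5, 55/9, 55/9, 0] (h[4] = 0 is the target).

h = [5.5556, 5.0000, 6.1111, 6.1111, 0.0000]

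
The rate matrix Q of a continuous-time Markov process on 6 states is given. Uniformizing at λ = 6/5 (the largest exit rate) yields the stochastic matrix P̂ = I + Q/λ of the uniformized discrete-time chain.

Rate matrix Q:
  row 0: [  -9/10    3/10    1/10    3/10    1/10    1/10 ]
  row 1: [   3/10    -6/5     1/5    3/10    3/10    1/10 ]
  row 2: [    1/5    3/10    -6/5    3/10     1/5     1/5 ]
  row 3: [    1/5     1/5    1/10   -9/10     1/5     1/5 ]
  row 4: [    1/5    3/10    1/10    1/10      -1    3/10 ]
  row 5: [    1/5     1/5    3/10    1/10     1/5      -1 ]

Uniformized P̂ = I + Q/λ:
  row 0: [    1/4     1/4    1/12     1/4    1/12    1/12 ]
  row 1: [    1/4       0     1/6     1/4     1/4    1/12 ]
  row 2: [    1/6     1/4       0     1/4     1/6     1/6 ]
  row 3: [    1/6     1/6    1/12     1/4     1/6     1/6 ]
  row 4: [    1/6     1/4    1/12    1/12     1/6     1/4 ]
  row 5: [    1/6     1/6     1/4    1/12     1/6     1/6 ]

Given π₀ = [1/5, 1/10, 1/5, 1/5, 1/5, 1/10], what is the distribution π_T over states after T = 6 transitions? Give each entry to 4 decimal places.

t=0: π = [0.2000, 0.1000, 0.2000, 0.2000, 0.2000, 0.1000]
t=1: π = [0.1917, 0.2000, 0.0917, 0.2000, 0.1583, 0.1583]
t=2: π = [0.1993, 0.1701, 0.1188, 0.1972, 0.1674, 0.1472]
t=3: π = [0.1975, 0.1788, 0.1122, 0.1976, 0.1642, 0.1498]
t=4: π = [0.1980, 0.1764, 0.1139, 0.1977, 0.1651, 0.1490]
t=5: π = [0.1979, 0.1770, 0.1134, 0.1976, 0.1649, 0.1492]
t=6: π = [0.1979, 0.1768, 0.1135, 0.1977, 0.1649, 0.1492]

π = [0.1979, 0.1768, 0.1135, 0.1977, 0.1649, 0.1492]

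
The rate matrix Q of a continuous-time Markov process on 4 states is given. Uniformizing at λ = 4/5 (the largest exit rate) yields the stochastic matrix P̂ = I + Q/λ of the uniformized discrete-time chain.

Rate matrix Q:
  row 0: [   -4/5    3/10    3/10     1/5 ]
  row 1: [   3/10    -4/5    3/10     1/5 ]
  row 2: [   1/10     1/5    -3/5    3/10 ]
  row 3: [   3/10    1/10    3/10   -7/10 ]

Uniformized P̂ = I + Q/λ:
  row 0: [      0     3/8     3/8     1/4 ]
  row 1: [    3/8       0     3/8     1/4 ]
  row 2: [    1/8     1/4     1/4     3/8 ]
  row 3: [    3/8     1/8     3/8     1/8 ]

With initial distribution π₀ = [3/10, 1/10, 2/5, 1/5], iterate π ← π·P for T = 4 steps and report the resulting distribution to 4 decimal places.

t=0: π = [0.3000, 0.1000, 0.4000, 0.2000]
t=1: π = [0.1625, 0.2375, 0.3250, 0.2750]
t=2: π = [0.2328, 0.1766, 0.3344, 0.2563]
t=3: π = [0.2041, 0.2029, 0.3332, 0.2598]
t=4: π = [0.2152, 0.1923, 0.3333, 0.2592]

π = [0.2152, 0.1923, 0.3333, 0.2592]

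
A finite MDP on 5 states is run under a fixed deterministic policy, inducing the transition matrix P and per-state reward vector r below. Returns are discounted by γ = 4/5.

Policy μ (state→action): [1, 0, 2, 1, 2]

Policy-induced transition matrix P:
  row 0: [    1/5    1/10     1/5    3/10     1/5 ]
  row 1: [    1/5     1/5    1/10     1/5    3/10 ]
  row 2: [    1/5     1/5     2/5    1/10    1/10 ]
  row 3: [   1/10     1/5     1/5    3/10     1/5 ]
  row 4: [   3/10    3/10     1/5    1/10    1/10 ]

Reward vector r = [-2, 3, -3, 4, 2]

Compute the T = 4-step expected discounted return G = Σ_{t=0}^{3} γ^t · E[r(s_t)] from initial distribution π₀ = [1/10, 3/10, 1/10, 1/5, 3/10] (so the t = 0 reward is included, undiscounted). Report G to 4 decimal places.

t=0: π = [0.1000, 0.3000, 0.1000, 0.2000, 0.3000], E[r] = 1.8000, γ^t·E[r] = 1.800000, running G = 1.800000
t=1: π = [0.2100, 0.2200, 0.1900, 0.1900, 0.1900], E[r] = 0.8100, γ^t·E[r] = 0.648000, running G = 2.448000
t=2: π = [0.2000, 0.1980, 0.2160, 0.2020, 0.1840], E[r] = 0.7220, γ^t·E[r] = 0.462080, running G = 2.910080
t=3: π = [0.1982, 0.1984, 0.2234, 0.2002, 0.1798], E[r] = 0.6890, γ^t·E[r] = 0.352768, running G = 3.262848

G = 3.2628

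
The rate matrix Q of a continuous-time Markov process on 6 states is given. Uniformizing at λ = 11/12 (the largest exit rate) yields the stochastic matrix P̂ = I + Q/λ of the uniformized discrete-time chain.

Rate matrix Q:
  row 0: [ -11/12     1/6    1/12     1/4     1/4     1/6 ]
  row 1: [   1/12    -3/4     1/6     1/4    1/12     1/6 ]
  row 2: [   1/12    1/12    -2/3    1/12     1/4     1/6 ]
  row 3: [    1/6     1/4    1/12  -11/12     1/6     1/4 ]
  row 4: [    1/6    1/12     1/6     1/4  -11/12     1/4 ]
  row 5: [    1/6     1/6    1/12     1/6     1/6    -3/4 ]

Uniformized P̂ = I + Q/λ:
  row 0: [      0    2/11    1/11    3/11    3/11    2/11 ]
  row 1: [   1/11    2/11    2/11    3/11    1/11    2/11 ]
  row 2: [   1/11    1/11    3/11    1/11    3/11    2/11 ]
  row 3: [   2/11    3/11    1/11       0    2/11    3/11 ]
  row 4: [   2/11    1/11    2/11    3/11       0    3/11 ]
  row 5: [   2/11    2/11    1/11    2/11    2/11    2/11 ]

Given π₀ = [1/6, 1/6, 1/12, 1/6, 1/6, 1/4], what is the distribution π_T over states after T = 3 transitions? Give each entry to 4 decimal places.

π = [0.1292, 0.1700, 0.1478, 0.1785, 0.1620, 0.2126]

t=0: π = [0.1667, 0.1667, 0.0833, 0.1667, 0.1667, 0.2500]
t=1: π = [0.1288, 0.1742, 0.1364, 0.1894, 0.1591, 0.2121]
t=2: π = [0.1302, 0.1722, 0.1460, 0.1770, 0.1612, 0.2135]
t=3: π = [0.1292, 0.1700, 0.1478, 0.1785, 0.1620, 0.2126]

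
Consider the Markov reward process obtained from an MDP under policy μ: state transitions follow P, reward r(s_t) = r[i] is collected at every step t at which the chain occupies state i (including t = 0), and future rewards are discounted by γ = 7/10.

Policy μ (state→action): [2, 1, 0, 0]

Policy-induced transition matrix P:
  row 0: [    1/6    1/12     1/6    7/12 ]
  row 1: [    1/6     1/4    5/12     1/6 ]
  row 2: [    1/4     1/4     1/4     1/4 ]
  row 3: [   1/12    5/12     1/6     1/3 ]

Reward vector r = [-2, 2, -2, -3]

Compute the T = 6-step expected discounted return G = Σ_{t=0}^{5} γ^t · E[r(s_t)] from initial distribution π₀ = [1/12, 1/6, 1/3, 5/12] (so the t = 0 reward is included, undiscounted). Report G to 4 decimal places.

t=0: π = [0.0833, 0.1667, 0.3333, 0.4167], E[r] = -1.7500, γ^t·E[r] = -1.750000, running G = -1.750000
t=1: π = [0.1597, 0.3056, 0.2361, 0.2986], E[r] = -1.0764, γ^t·E[r] = -0.753472, running G = -2.503472
t=2: π = [0.1615, 0.2731, 0.2627, 0.3027], E[r] = -1.2101, γ^t·E[r] = -0.592934, running G = -3.096406
t=3: π = [0.1633, 0.2735, 0.2568, 0.3063], E[r] = -1.2121, γ^t·E[r] = -0.415765, running G = -3.512171
t=4: π = [0.1625, 0.2738, 0.2565, 0.3072], E[r] = -1.2119, γ^t·E[r] = -0.290973, running G = -3.803144
t=5: π = [0.1624, 0.2741, 0.2565, 0.3070], E[r] = -1.2105, γ^t·E[r] = -0.203456, running G = -4.006600

G = -4.0066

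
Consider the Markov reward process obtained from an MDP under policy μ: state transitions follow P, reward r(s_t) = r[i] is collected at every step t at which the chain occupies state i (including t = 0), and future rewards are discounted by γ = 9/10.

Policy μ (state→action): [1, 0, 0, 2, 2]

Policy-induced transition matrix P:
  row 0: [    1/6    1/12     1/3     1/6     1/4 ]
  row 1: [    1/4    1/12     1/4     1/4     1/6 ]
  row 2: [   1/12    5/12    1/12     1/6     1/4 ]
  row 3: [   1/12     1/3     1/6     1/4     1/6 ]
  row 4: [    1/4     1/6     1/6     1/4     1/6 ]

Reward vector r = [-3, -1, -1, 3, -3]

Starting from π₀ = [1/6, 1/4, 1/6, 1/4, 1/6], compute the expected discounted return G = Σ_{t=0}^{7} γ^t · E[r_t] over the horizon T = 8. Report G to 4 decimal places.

G = -4.6364

t=0: π = [0.1667, 0.2500, 0.1667, 0.2500, 0.1667], E[r] = -0.6667, γ^t·E[r] = -0.666667, running G = -0.666667
t=1: π = [0.1667, 0.2153, 0.2014, 0.2222, 0.1944], E[r] = -0.8333, γ^t·E[r] = -0.750000, running G = -1.416667
t=2: π = [0.1655, 0.2222, 0.1956, 0.2193, 0.1973], E[r] = -0.8484, γ^t·E[r] = -0.687188, running G = -2.103854
t=3: π = [0.1671, 0.2198, 0.1965, 0.2199, 0.1968], E[r] = -0.8480, γ^t·E[r] = -0.618188, running G = -2.722042
t=4: π = [0.1667, 0.2202, 0.1965, 0.2197, 0.1970], E[r] = -0.8485, γ^t·E[r] = -0.556675, running G = -3.278716
t=5: π = [0.1667, 0.2202, 0.1964, 0.2197, 0.1969], E[r] = -0.8484, γ^t·E[r] = -0.500972, running G = -3.779689
t=6: π = [0.1667, 0.2202, 0.1964, 0.2197, 0.1969], E[r] = -0.8484, γ^t·E[r] = -0.450879, running G = -4.230567
t=7: π = [0.1667, 0.2202, 0.1964, 0.2197, 0.1969], E[r] = -0.8484, γ^t·E[r] = -0.405791, running G = -4.636359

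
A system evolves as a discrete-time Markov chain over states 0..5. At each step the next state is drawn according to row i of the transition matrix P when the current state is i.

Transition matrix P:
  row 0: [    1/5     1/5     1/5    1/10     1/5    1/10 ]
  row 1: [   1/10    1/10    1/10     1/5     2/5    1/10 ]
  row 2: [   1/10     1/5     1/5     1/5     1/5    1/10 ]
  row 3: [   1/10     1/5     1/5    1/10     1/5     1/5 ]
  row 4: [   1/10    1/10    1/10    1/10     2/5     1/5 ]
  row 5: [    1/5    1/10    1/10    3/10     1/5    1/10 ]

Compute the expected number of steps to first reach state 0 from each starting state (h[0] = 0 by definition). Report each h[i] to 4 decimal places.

First-step conditioning: h[0] = 0; for i ≠ 0, h[i] = 1 + Σ_k P[i][k]·h[k].
  h[1] = 1 + 1/10·h[1] + 1/10·h[2] + 1/5·h[3] + 2/5·h[4] + 1/10·h[5]
  h[2] = 1 + 1/5·h[1] + 1/5·h[2] + 1/5·h[3] + 1/5·h[4] + 1/10·h[5]
  h[3] = 1 + 1/5·h[1] + 1/5·h[2] + 1/10·h[3] + 1/5·h[4] + 1/5·h[5]
  h[4] = 1 + 1/10·h[1] + 1/10·h[2] + 1/10·h[3] + 2/5·h[4] + 1/5·h[5]
  h[5] = 1 + 1/10·h[1] + 1/10·h[2] + 3/10·h[3] + 1/5·h[4] + 1/10·h[5]
Solving the 5×5 linear system over states ≠ 0 gives exactly h = [0, 4905/563, 4915/563, 4870/563, 4860/563, 4420/563] (h[0] = 0 is the target).

h = [0.0000, 8.7123, 8.7300, 8.6501, 8.6323, 7.8508]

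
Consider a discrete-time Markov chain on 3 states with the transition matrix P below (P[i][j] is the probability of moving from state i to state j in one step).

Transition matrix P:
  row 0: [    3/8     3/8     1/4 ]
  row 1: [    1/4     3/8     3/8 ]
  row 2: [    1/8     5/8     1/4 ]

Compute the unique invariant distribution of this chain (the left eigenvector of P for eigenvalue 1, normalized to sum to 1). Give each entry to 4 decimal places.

Balance equations π_j = Σ_i π_i·P[i][j]:
  π_0 = 3/8·π_0 + 1/4·π_1 + 1/8·π_2
  π_1 = 3/8·π_0 + 3/8·π_1 + 5/8·π_2
  normalize: π_0 + π_1 + π_2 = 1
Solving the linear system gives exactly π = [15/62, 14/31, 19/62].

π = [0.2419, 0.4516, 0.3065]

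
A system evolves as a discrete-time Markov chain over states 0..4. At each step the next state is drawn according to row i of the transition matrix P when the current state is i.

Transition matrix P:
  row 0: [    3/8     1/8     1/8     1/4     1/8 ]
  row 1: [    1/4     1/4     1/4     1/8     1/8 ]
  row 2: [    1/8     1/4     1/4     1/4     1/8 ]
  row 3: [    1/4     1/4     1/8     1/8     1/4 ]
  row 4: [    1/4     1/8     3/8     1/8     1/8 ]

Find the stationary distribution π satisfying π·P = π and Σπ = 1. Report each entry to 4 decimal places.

Balance equations π_j = Σ_i π_i·P[i][j]:
  π_0 = 3/8·π_0 + 1/4·π_1 + 1/8·π_2 + 1/4·π_3 + 1/4·π_4
  π_1 = 1/8·π_0 + 1/4·π_1 + 1/4·π_2 + 1/4·π_3 + 1/8·π_4
  π_2 = 1/8·π_0 + 1/4·π_1 + 1/4·π_2 + 1/8·π_3 + 3/8·π_4
  π_3 = 1/4·π_0 + 1/8·π_1 + 1/4·π_2 + 1/8·π_3 + 1/8·π_4
  normalize: π_0 + π_1 + π_2 + π_3 + π_4 = 1
Solving the linear system gives exactly π = [909/3562, 711/3562, 761/3562, 327/1781, 527/3562].

π = [0.2552, 0.1996, 0.2136, 0.1836, 0.1480]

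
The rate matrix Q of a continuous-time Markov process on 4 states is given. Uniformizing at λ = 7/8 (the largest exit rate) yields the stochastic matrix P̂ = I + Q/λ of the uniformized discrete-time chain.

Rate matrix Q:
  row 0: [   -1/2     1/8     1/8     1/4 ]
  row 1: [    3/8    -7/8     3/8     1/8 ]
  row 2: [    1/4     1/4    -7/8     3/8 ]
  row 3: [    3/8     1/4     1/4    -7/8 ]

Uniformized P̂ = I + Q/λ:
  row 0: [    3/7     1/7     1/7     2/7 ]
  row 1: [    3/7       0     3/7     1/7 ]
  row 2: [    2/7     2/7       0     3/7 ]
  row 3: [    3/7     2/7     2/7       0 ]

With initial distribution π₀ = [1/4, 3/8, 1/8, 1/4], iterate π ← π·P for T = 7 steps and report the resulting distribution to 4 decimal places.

π = [0.4004, 0.1778, 0.1976, 0.2242]

t=0: π = [0.2500, 0.3750, 0.1250, 0.2500]
t=1: π = [0.4107, 0.1429, 0.2679, 0.1786]
t=2: π = [0.3903, 0.1862, 0.1709, 0.2526]
t=3: π = [0.4042, 0.1767, 0.2077, 0.2114]
t=4: π = [0.3989, 0.1775, 0.1939, 0.2297]
t=5: π = [0.4009, 0.1780, 0.1987, 0.2224]
t=6: π = [0.4002, 0.1776, 0.1971, 0.2251]
t=7: π = [0.4004, 0.1778, 0.1976, 0.2242]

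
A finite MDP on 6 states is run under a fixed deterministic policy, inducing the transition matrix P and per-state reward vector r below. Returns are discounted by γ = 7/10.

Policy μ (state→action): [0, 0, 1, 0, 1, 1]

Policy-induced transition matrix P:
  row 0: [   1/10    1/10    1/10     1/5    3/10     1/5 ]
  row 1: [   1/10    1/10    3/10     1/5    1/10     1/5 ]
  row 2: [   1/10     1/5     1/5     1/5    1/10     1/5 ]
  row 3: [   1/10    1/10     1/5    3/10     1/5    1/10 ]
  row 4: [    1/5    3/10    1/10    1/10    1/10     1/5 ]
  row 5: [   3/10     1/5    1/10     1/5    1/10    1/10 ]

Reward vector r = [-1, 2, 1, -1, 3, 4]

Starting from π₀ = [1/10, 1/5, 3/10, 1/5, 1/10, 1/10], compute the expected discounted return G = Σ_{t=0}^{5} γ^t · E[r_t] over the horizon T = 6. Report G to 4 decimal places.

t=0: π = [0.1000, 0.2000, 0.3000, 0.2000, 0.1000, 0.1000], E[r] = 1.1000, γ^t·E[r] = 1.100000, running G = 1.100000
t=1: π = [0.1300, 0.1600, 0.1900, 0.2100, 0.1400, 0.1700], E[r] = 1.2700, γ^t·E[r] = 0.889000, running G = 1.989000
t=2: π = [0.1480, 0.1640, 0.1720, 0.2070, 0.1470, 0.1620], E[r] = 1.2340, γ^t·E[r] = 0.604660, running G = 2.593660
t=3: π = [0.1471, 0.1628, 0.1707, 0.2060, 0.1503, 0.1631], E[r] = 1.2465, γ^t·E[r] = 0.427550, running G = 3.021210
t=4: π = [0.1477, 0.1634, 0.1702, 0.2056, 0.1500, 0.1631], E[r] = 1.2463, γ^t·E[r] = 0.299239, running G = 3.320449
t=5: π = [0.1476, 0.1633, 0.1703, 0.2056, 0.1501, 0.1631], E[r] = 1.2466, γ^t·E[r] = 0.209510, running G = 3.529958

G = 3.5300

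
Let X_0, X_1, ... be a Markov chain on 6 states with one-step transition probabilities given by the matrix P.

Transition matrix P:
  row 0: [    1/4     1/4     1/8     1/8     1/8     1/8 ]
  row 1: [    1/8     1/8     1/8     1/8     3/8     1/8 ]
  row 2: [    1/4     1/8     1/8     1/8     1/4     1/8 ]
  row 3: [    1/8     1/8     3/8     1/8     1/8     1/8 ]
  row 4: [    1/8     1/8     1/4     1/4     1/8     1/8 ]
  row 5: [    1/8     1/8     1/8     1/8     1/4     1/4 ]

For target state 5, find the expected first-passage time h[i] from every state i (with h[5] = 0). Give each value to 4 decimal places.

First-step conditioning: h[5] = 0; for i ≠ 5, h[i] = 1 + Σ_k P[i][k]·h[k].
  h[0] = 1 + 1/4·h[0] + 1/4·h[1] + 1/8·h[2] + 1/8·h[3] + 1/8·h[4]
  h[1] = 1 + 1/8·h[0] + 1/8·h[1] + 1/8·h[2] + 1/8·h[3] + 3/8·h[4]
  h[2] = 1 + 1/4·h[0] + 1/8·h[1] + 1/8·h[2] + 1/8·h[3] + 1/4·h[4]
  h[3] = 1 + 1/8·h[0] + 1/8·h[1] + 3/8·h[2] + 1/8·h[3] + 1/8·h[4]
  h[4] = 1 + 1/8·h[0] + 1/8·h[1] + 1/4·h[2] + 1/4·h[3] + 1/8·h[4]
Solving the 5×5 linear system over states ≠ 5 gives exactly h = [8, 8, 8, 8, 8, 0] (h[5] = 0 is the target).

h = [8.0000, 8.0000, 8.0000, 8.0000, 8.0000, 0.0000]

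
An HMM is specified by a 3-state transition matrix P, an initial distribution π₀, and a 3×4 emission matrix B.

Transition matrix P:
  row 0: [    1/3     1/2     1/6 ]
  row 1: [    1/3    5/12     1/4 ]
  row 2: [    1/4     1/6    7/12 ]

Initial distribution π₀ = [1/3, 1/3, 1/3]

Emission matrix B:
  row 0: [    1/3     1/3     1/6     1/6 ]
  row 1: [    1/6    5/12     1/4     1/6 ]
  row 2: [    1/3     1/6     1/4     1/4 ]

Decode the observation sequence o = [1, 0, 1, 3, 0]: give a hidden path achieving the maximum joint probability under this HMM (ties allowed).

t=0: δ = [1.111e-01, 1.389e-01, 5.556e-02]  (obs o_0=1)
t=1: δ = [1.543e-02, 9.645e-03, 1.157e-02]  ψ = [1, 1, 1]  (obs o_1=0)
t=2: δ = [1.715e-03, 3.215e-03, 1.125e-03]  ψ = [0, 0, 2]  (obs o_2=1)
t=3: δ = [1.786e-04, 2.233e-04, 2.009e-04]  ψ = [1, 1, 1]  (obs o_3=3)
t=4: δ = [2.481e-05, 1.550e-05, 3.907e-05]  ψ = [1, 1, 2]  (obs o_4=0)
backtrack: best end state = 2; path = [1, 0, 1, 2, 2]

path = [1, 0, 1, 2, 2]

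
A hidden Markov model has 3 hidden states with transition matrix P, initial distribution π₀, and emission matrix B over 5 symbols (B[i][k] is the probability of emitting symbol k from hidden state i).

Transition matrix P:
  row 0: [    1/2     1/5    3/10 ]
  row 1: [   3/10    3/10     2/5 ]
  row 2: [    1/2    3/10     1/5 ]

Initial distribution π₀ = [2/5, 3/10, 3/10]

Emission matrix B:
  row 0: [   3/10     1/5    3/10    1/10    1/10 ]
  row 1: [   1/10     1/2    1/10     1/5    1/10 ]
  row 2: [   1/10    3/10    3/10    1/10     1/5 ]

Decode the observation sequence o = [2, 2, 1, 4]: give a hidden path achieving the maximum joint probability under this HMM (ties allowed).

path = [0, 0, 1, 2]

t=0: δ = [1.200e-01, 3.000e-02, 9.000e-02]  (obs o_0=2)
t=1: δ = [1.800e-02, 2.700e-03, 1.080e-02]  ψ = [0, 2, 0]  (obs o_1=2)
t=2: δ = [1.800e-03, 1.800e-03, 1.620e-03]  ψ = [0, 0, 0]  (obs o_2=1)
t=3: δ = [9.000e-05, 5.400e-05, 1.440e-04]  ψ = [0, 1, 1]  (obs o_3=4)
backtrack: best end state = 2; path = [0, 0, 1, 2]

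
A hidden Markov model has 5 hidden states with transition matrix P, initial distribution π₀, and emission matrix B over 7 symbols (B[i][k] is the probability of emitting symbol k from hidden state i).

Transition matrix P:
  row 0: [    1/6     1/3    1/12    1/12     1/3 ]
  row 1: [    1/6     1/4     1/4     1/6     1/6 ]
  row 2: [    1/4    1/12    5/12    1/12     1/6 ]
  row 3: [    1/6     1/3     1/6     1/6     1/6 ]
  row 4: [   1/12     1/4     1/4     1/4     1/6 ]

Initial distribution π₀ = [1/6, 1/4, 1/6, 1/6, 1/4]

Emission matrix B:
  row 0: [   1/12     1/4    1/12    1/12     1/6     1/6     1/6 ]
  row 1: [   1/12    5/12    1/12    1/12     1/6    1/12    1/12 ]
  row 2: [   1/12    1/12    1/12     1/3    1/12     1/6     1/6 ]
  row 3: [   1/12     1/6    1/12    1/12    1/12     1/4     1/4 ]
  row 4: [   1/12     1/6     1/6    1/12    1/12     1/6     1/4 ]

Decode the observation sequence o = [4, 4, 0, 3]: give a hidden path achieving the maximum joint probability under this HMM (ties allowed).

path = [1, 1, 2, 2]

t=0: δ = [2.778e-02, 4.167e-02, 1.389e-02, 1.389e-02, 2.083e-02]  (obs o_0=4)
t=1: δ = [1.157e-03, 1.736e-03, 8.681e-04, 5.787e-04, 7.716e-04]  ψ = [1, 1, 1, 1, 0]  (obs o_1=4)
t=2: δ = [2.411e-05, 3.617e-05, 3.617e-05, 2.411e-05, 3.215e-05]  ψ = [1, 1, 1, 1, 0]  (obs o_2=0)
t=3: δ = [7.535e-07, 7.535e-07, 5.023e-06, 6.698e-07, 6.698e-07]  ψ = [2, 1, 2, 4, 0]  (obs o_3=3)
backtrack: best end state = 2; path = [1, 1, 2, 2]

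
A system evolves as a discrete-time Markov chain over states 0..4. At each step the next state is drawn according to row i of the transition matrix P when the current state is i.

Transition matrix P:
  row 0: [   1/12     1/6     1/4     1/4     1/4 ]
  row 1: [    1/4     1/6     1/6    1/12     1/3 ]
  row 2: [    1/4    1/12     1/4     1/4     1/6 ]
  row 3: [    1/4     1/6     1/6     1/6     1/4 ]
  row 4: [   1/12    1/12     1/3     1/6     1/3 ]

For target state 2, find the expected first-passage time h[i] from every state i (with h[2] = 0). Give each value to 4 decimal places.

h = [4.0595, 4.3107, 0.0000, 4.3717, 3.6392]

First-step conditioning: h[2] = 0; for i ≠ 2, h[i] = 1 + Σ_k P[i][k]·h[k].
  h[0] = 1 + 1/12·h[0] + 1/6·h[1] + 1/4·h[3] + 1/4·h[4]
  h[1] = 1 + 1/4·h[0] + 1/6·h[1] + 1/12·h[3] + 1/3·h[4]
  h[3] = 1 + 1/4·h[0] + 1/6·h[1] + 1/6·h[3] + 1/4·h[4]
  h[4] = 1 + 1/12·h[0] + 1/12·h[1] + 1/6·h[3] + 1/3·h[4]
Solving the 4×4 linear system over states ≠ 2 gives exactly h = [1092/269, 22032/5111, 0, 1176/269, 18600/5111] (h[2] = 0 is the target).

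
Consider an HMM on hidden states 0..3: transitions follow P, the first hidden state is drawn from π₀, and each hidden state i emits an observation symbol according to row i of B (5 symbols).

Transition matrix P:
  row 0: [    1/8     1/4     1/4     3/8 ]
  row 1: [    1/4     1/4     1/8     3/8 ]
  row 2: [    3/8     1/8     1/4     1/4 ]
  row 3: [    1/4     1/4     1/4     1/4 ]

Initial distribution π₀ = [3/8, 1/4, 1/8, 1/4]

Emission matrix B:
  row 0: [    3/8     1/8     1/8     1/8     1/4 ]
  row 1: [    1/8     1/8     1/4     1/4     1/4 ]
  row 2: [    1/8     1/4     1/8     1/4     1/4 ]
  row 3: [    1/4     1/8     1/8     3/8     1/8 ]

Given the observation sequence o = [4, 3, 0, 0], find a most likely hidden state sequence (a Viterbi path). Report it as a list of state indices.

path = [0, 3, 0, 3]

t=0: δ = [9.375e-02, 6.250e-02, 3.125e-02, 3.125e-02]  (obs o_0=4)
t=1: δ = [1.953e-03, 5.859e-03, 5.859e-03, 1.318e-02]  ψ = [1, 0, 0, 0]  (obs o_1=3)
t=2: δ = [1.236e-03, 4.120e-04, 4.120e-04, 8.240e-04]  ψ = [3, 3, 3, 3]  (obs o_2=0)
t=3: δ = [7.725e-05, 3.862e-05, 3.862e-05, 1.159e-04]  ψ = [3, 0, 0, 0]  (obs o_3=0)
backtrack: best end state = 3; path = [0, 3, 0, 3]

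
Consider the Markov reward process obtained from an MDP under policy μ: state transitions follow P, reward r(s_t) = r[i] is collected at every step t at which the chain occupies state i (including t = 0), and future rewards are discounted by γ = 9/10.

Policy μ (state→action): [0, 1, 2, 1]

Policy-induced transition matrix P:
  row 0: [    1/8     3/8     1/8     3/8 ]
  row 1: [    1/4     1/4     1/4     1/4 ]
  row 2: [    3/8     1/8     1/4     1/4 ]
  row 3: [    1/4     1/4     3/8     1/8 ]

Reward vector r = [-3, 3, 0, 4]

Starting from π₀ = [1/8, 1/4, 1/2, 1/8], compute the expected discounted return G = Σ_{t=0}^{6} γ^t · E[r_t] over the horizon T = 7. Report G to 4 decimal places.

t=0: π = [0.1250, 0.2500, 0.5000, 0.1250], E[r] = 0.8750, γ^t·E[r] = 0.875000, running G = 0.875000
t=1: π = [0.2969, 0.2031, 0.2500, 0.2500], E[r] = 0.7188, γ^t·E[r] = 0.646875, running G = 1.521875
t=2: π = [0.2441, 0.2559, 0.2441, 0.2559], E[r] = 1.0586, γ^t·E[r] = 0.857461, running G = 2.379336
t=3: π = [0.2500, 0.2500, 0.2515, 0.2485], E[r] = 0.9941, γ^t·E[r] = 0.724729, running G = 3.104064
t=4: π = [0.2502, 0.2498, 0.2498, 0.2502], E[r] = 0.9996, γ^t·E[r] = 0.655860, running G = 3.759924
t=5: π = [0.2500, 0.2500, 0.2500, 0.2500], E[r] = 1.0003, γ^t·E[r] = 0.590652, running G = 4.350576
t=6: π = [0.2500, 0.2500, 0.2500, 0.2500], E[r] = 0.9999, γ^t·E[r] = 0.531411, running G = 4.881987

G = 4.8820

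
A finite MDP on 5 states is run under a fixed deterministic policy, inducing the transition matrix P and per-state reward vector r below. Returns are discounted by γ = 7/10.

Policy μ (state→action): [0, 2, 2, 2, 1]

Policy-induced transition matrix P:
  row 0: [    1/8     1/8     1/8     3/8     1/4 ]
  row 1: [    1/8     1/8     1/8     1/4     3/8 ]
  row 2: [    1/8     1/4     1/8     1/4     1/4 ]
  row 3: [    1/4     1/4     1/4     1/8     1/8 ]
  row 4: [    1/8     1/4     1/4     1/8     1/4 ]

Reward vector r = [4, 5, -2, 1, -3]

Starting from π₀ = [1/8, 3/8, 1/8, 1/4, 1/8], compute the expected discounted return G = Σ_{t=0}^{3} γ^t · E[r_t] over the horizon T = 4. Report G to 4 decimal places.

t=0: π = [0.1250, 0.3750, 0.1250, 0.2500, 0.1250], E[r] = 2.0000, γ^t·E[r] = 2.000000, running G = 2.000000
t=1: π = [0.1563, 0.1875, 0.1719, 0.2188, 0.2656], E[r] = 0.6406, γ^t·E[r] = 0.448438, running G = 2.448438
t=2: π = [0.1523, 0.2070, 0.1855, 0.2090, 0.2461], E[r] = 0.7441, γ^t·E[r] = 0.364629, running G = 2.813066
t=3: π = [0.1511, 0.2051, 0.1819, 0.2122, 0.2498], E[r] = 0.7290, γ^t·E[r] = 0.250048, running G = 3.063115

G = 3.0631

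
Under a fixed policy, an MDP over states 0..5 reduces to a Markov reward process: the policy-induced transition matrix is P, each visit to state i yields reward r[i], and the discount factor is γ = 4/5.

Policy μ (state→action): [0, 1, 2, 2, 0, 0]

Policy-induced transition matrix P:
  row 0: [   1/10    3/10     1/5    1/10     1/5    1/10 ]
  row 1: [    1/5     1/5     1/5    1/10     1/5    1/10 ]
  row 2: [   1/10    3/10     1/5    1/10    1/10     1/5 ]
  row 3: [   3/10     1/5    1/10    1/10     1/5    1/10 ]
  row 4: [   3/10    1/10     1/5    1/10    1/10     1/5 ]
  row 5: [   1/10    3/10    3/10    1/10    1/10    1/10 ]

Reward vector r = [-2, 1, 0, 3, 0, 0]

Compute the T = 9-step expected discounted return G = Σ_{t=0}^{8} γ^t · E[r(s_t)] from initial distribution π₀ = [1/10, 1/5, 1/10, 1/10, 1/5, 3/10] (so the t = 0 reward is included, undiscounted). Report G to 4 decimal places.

t=0: π = [0.1000, 0.2000, 0.1000, 0.1000, 0.2000, 0.3000], E[r] = 0.3000, γ^t·E[r] = 0.300000, running G = 0.300000
t=1: π = [0.1800, 0.2300, 0.2200, 0.1000, 0.1400, 0.1300], E[r] = 0.1700, γ^t·E[r] = 0.136000, running G = 0.436000
t=2: π = [0.1710, 0.2390, 0.2030, 0.1000, 0.1510, 0.1360], E[r] = 0.1970, γ^t·E[r] = 0.126080, running G = 0.562080
t=3: π = [0.1741, 0.2359, 0.2036, 0.1000, 0.1510, 0.1354], E[r] = 0.1877, γ^t·E[r] = 0.096102, running G = 0.658182
t=4: π = [0.1738, 0.2362, 0.2035, 0.1000, 0.1510, 0.1355], E[r] = 0.1886, γ^t·E[r] = 0.077263, running G = 0.735445
t=5: π = [0.1738, 0.2362, 0.2035, 0.1000, 0.1510, 0.1355], E[r] = 0.1885, γ^t·E[r] = 0.061780, running G = 0.797225
t=6: π = [0.1738, 0.2362, 0.2035, 0.1000, 0.1510, 0.1355], E[r] = 0.1885, γ^t·E[r] = 0.049426, running G = 0.846651
t=7: π = [0.1738, 0.2362, 0.2035, 0.1000, 0.1510, 0.1355], E[r] = 0.1885, γ^t·E[r] = 0.039541, running G = 0.886192
t=8: π = [0.1738, 0.2362, 0.2035, 0.1000, 0.1510, 0.1355], E[r] = 0.1885, γ^t·E[r] = 0.031633, running G = 0.917825

G = 0.9178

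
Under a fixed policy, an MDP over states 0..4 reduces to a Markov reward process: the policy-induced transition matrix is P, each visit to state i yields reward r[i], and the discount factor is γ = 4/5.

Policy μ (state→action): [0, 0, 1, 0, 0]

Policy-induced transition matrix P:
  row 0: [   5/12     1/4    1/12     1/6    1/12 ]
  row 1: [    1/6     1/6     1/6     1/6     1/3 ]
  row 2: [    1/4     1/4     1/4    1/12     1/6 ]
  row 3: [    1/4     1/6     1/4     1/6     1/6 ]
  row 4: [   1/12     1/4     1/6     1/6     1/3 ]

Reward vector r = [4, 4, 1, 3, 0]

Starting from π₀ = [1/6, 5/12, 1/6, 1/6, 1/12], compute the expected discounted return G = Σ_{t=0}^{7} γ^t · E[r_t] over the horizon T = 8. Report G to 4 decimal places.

G = 10.6543

t=0: π = [0.1667, 0.4167, 0.1667, 0.1667, 0.0833], E[r] = 3.0000, γ^t·E[r] = 3.000000, running G = 3.000000
t=1: π = [0.2292, 0.2014, 0.1806, 0.1528, 0.2361], E[r] = 2.3611, γ^t·E[r] = 1.888889, running G = 4.888889
t=2: π = [0.2321, 0.2205, 0.1753, 0.1516, 0.2205], E[r] = 2.4404, γ^t·E[r] = 1.561852, running G = 6.450741
t=3: π = [0.2336, 0.2190, 0.1746, 0.1521, 0.2208], E[r] = 2.4409, γ^t·E[r] = 1.249753, running G = 7.700494
t=4: π = [0.2339, 0.2191, 0.1744, 0.1521, 0.2205], E[r] = 2.4426, γ^t·E[r] = 1.000484, running G = 8.700978
t=5: π = [0.2340, 0.2191, 0.1744, 0.1521, 0.2204], E[r] = 2.4429, γ^t·E[r] = 0.800501, running G = 9.501479
t=6: π = [0.2340, 0.2191, 0.1744, 0.1521, 0.2204], E[r] = 2.4430, γ^t·E[r] = 0.640430, running G = 10.141909
t=7: π = [0.2340, 0.2191, 0.1744, 0.1521, 0.2204], E[r] = 2.4431, γ^t·E[r] = 0.512351, running G = 10.654259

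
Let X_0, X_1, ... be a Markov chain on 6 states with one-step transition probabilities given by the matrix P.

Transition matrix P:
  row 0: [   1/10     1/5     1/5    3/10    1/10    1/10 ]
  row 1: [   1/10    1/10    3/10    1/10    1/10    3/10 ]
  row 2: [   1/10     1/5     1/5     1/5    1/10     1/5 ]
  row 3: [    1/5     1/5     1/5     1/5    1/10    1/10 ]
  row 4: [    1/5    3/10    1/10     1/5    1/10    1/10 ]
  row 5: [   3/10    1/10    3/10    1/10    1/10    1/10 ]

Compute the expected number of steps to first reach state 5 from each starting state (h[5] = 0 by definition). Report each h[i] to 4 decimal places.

h = [6.2857, 5.0857, 5.6571, 6.2857, 6.2286, 0.0000]

First-step conditioning: h[5] = 0; for i ≠ 5, h[i] = 1 + Σ_k P[i][k]·h[k].
  h[0] = 1 + 1/10·h[0] + 1/5·h[1] + 1/5·h[2] + 3/10·h[3] + 1/10·h[4]
  h[1] = 1 + 1/10·h[0] + 1/10·h[1] + 3/10·h[2] + 1/10·h[3] + 1/10·h[4]
  h[2] = 1 + 1/10·h[0] + 1/5·h[1] + 1/5·h[2] + 1/5·h[3] + 1/10·h[4]
  h[3] = 1 + 1/5·h[0] + 1/5·h[1] + 1/5·h[2] + 1/5·h[3] + 1/10·h[4]
  h[4] = 1 + 1/5·h[0] + 3/10·h[1] + 1/10·h[2] + 1/5·h[3] + 1/10·h[4]
Solving the 5×5 linear system over states ≠ 5 gives exactly h = [44/7, 178/35, 198/35, 44/7, 218/35, 0] (h[5] = 0 is the target).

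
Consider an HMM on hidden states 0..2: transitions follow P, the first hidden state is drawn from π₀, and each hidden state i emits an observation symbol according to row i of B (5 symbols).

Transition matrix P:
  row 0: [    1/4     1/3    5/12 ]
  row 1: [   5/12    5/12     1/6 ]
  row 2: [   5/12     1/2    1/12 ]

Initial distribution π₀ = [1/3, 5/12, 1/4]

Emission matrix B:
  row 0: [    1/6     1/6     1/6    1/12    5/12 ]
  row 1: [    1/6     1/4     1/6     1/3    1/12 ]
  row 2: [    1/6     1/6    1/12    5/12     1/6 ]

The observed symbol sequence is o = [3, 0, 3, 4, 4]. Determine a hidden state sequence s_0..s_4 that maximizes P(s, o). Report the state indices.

t=0: δ = [2.778e-02, 1.389e-01, 1.042e-01]  (obs o_0=3)
t=1: δ = [9.645e-03, 9.645e-03, 3.858e-03]  ψ = [1, 1, 1]  (obs o_1=0)
t=2: δ = [3.349e-04, 1.340e-03, 1.674e-03]  ψ = [1, 1, 0]  (obs o_2=3)
t=3: δ = [2.907e-04, 6.977e-05, 3.721e-05]  ψ = [2, 2, 1]  (obs o_3=4)
t=4: δ = [3.028e-05, 8.075e-06, 2.019e-05]  ψ = [0, 0, 0]  (obs o_4=4)
backtrack: best end state = 0; path = [1, 0, 2, 0, 0]

path = [1, 0, 2, 0, 0]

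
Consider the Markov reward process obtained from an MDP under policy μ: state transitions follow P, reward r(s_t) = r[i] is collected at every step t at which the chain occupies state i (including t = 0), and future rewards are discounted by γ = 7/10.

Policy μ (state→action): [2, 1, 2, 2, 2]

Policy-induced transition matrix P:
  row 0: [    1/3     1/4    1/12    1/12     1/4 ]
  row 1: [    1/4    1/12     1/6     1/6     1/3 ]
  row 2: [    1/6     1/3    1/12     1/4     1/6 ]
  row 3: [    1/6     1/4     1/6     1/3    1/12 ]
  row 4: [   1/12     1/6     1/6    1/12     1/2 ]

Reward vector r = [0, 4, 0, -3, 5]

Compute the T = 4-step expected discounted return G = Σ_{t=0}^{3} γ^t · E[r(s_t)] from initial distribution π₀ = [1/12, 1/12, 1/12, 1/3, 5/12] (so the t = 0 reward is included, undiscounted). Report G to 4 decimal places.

G = 4.1480

t=0: π = [0.0833, 0.0833, 0.0833, 0.3333, 0.4167], E[r] = 1.4167, γ^t·E[r] = 1.416667, running G = 1.416667
t=1: π = [0.1528, 0.2083, 0.1528, 0.1875, 0.2986], E[r] = 1.7639, γ^t·E[r] = 1.234722, running G = 2.651389
t=2: π = [0.1846, 0.2031, 0.1412, 0.1730, 0.2980], E[r] = 1.7836, γ^t·E[r] = 0.873947, running G = 3.525336
t=3: π = [0.1895, 0.2031, 0.1395, 0.1671, 0.3008], E[r] = 1.8153, γ^t·E[r] = 0.622647, running G = 4.147983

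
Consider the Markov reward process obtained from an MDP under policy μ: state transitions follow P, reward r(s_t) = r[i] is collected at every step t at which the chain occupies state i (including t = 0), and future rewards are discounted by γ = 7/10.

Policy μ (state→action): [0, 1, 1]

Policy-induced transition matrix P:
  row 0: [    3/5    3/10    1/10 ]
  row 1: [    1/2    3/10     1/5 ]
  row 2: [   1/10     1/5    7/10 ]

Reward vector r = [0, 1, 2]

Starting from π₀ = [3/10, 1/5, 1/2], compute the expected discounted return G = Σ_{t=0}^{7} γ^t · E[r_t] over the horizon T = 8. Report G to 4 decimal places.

t=0: π = [0.3000, 0.2000, 0.5000], E[r] = 1.2000, γ^t·E[r] = 1.200000, running G = 1.200000
t=1: π = [0.3300, 0.2500, 0.4200], E[r] = 1.0900, γ^t·E[r] = 0.763000, running G = 1.963000
t=2: π = [0.3650, 0.2580, 0.3770], E[r] = 1.0120, γ^t·E[r] = 0.495880, running G = 2.458880
t=3: π = [0.3857, 0.2623, 0.3520], E[r] = 0.9663, γ^t·E[r] = 0.331441, running G = 2.790321
t=4: π = [0.3978, 0.2648, 0.3374], E[r] = 0.9397, γ^t·E[r] = 0.225612, running G = 3.015933
t=5: π = [0.4048, 0.2663, 0.3289], E[r] = 0.9241, γ^t·E[r] = 0.155319, running G = 3.171252
t=6: π = [0.4089, 0.2671, 0.3240], E[r] = 0.9151, γ^t·E[r] = 0.107659, running G = 3.278911
t=7: π = [0.4113, 0.2676, 0.3211], E[r] = 0.9098, γ^t·E[r] = 0.074927, running G = 3.353838

G = 3.3538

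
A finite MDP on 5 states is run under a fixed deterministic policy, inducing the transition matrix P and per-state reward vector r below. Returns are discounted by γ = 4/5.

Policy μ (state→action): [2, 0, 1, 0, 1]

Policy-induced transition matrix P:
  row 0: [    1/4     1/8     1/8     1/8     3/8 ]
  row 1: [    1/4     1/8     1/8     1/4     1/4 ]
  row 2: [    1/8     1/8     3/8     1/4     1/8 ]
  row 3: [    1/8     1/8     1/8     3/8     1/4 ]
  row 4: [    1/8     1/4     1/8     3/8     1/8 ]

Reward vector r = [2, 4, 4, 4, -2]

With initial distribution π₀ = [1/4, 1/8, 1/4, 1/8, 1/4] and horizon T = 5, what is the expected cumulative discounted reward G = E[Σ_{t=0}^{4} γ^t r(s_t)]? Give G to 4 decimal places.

G = 7.5314

t=0: π = [0.2500, 0.1250, 0.2500, 0.1250, 0.2500], E[r] = 2.0000, γ^t·E[r] = 2.000000, running G = 2.000000
t=1: π = [0.1719, 0.1563, 0.1875, 0.2656, 0.2188], E[r] = 2.3438, γ^t·E[r] = 1.875000, running G = 3.875000
t=2: π = [0.1660, 0.1523, 0.1719, 0.2891, 0.2207], E[r] = 2.3438, γ^t·E[r] = 1.500000, running G = 5.375000
t=3: π = [0.1648, 0.1526, 0.1680, 0.2930, 0.2217], E[r] = 2.3403, γ^t·E[r] = 1.198250, running G = 6.573250
t=4: π = [0.1647, 0.1527, 0.1670, 0.2937, 0.2219], E[r] = 2.3393, γ^t·E[r] = 0.958175, running G = 7.531425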